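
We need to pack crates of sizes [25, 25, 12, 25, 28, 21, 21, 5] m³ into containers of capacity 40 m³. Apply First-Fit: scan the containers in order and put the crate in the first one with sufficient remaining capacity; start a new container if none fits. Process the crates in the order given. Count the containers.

6 containers

25 m³ → container 1 (remaining 15 m³)
25 m³ → container 2 (remaining 15 m³)
12 m³ → container 1 (remaining 3 m³)
25 m³ → container 3 (remaining 15 m³)
28 m³ → container 4 (remaining 12 m³)
21 m³ → container 5 (remaining 19 m³)
21 m³ → container 6 (remaining 19 m³)
5 m³ → container 2 (remaining 10 m³)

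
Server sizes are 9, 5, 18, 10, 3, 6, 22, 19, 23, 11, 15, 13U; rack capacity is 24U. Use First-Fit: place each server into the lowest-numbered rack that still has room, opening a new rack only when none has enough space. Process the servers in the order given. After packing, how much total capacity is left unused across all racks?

rack 1: place 9U, 15U left
rack 1: place 5U, 10U left
rack 2: place 18U, 6U left
rack 1: place 10U, 0U left
rack 2: place 3U, 3U left
rack 3: place 6U, 18U left
rack 4: place 22U, 2U left
rack 5: place 19U, 5U left
rack 6: place 23U, 1U left
rack 3: place 11U, 7U left
rack 7: place 15U, 9U left
rack 8: place 13U, 11U left
8 racks × 24U = 192U; used 154U; unused 38U.

38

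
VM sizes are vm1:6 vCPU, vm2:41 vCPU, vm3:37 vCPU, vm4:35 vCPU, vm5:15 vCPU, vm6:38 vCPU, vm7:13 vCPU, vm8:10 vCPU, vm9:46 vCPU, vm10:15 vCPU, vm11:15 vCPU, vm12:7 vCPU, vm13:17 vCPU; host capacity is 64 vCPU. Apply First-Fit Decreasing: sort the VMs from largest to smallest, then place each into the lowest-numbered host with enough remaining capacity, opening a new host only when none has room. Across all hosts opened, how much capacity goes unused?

Sorted descending: 46, 41, 38, 37, 35, 17, 15, 15, 15, 13, 10, 7, 6.
Put 46 vCPU in host 1; 18 vCPU remain.
Put 41 vCPU in host 2; 23 vCPU remain.
Put 38 vCPU in host 3; 26 vCPU remain.
Put 37 vCPU in host 4; 27 vCPU remain.
Put 35 vCPU in host 5; 29 vCPU remain.
Put 17 vCPU in host 1; 1 vCPU remain.
Put 15 vCPU in host 2; 8 vCPU remain.
Put 15 vCPU in host 3; 11 vCPU remain.
Put 15 vCPU in host 4; 12 vCPU remain.
Put 13 vCPU in host 5; 16 vCPU remain.
Put 10 vCPU in host 3; 1 vCPU remain.
Put 7 vCPU in host 2; 1 vCPU remain.
Put 6 vCPU in host 4; 6 vCPU remain.
5 hosts × 64 vCPU = 320 vCPU; used 295 vCPU; unused 25 vCPU.

25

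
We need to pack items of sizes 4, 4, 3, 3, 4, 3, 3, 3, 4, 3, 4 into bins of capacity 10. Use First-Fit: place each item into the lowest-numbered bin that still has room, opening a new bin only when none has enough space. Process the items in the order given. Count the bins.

5

4 → bin 1 (remaining 6)
4 → bin 1 (remaining 2)
3 → bin 2 (remaining 7)
3 → bin 2 (remaining 4)
4 → bin 2 (remaining 0)
3 → bin 3 (remaining 7)
3 → bin 3 (remaining 4)
3 → bin 3 (remaining 1)
4 → bin 4 (remaining 6)
3 → bin 4 (remaining 3)
4 → bin 5 (remaining 6)
Final bins: [4,4] [3,3,4] [3,3,3] [4,3] [4].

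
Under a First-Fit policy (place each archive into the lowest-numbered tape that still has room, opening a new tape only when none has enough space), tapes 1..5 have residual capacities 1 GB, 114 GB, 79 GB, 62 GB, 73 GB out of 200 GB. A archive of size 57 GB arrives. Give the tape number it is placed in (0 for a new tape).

2

Tapes with room: tape 2 (114 GB), tape 3 (79 GB), tape 4 (62 GB), tape 5 (73 GB).
The first with room is tape 2.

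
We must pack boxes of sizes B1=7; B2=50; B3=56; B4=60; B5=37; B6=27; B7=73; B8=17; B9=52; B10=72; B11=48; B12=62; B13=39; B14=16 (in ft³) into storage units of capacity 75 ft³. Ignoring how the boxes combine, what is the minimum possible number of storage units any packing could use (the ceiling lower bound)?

9

Total size = 7 + 50 + 56 + 60 + 37 + 27 + 73 + 17 + 52 + 72 + 48 + 62 + 39 + 16 = 616 ft³.
⌈616 / 75⌉ = 9.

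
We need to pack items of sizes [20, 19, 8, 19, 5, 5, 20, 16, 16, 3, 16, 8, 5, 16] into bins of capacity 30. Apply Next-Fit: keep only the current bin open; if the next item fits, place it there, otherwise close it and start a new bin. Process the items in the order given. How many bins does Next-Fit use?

20 → bin 1 (remaining 10)
19 → bin 2 (remaining 11)
8 → bin 2 (remaining 3)
19 → bin 3 (remaining 11)
5 → bin 3 (remaining 6)
5 → bin 3 (remaining 1)
20 → bin 4 (remaining 10)
16 → bin 5 (remaining 14)
16 → bin 6 (remaining 14)
3 → bin 6 (remaining 11)
16 → bin 7 (remaining 14)
8 → bin 7 (remaining 6)
5 → bin 7 (remaining 1)
16 → bin 8 (remaining 14)
Final bins: [20] [19,8] [19,5,5] [20] [16] [16,3] [16,8,5] [16].

8 bins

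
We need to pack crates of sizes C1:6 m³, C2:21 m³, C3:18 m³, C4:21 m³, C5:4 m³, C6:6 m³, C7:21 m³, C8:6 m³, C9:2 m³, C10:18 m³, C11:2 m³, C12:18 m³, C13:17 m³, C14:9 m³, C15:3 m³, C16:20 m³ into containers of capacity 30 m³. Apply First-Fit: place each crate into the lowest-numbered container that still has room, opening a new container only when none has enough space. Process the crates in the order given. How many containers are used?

8 containers

C1 (6 m³) → container 1 (remaining 24 m³)
C2 (21 m³) → container 1 (remaining 3 m³)
C3 (18 m³) → container 2 (remaining 12 m³)
C4 (21 m³) → container 3 (remaining 9 m³)
C5 (4 m³) → container 2 (remaining 8 m³)
C6 (6 m³) → container 2 (remaining 2 m³)
C7 (21 m³) → container 4 (remaining 9 m³)
C8 (6 m³) → container 3 (remaining 3 m³)
C9 (2 m³) → container 1 (remaining 1 m³)
C10 (18 m³) → container 5 (remaining 12 m³)
C11 (2 m³) → container 2 (remaining 0 m³)
C12 (18 m³) → container 6 (remaining 12 m³)
C13 (17 m³) → container 7 (remaining 13 m³)
C14 (9 m³) → container 4 (remaining 0 m³)
C15 (3 m³) → container 3 (remaining 0 m³)
C16 (20 m³) → container 8 (remaining 10 m³)
Final containers: [6,21,2] [18,4,6,2] [21,6,3] [21,9] [18] [18] [17] [20].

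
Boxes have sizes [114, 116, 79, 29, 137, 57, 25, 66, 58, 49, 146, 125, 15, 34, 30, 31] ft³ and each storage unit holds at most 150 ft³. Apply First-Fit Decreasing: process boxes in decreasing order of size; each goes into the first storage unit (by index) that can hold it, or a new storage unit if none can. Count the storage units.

8

Sorted descending: 146, 137, 125, 116, 114, 79, 66, 58, 57, 49, 34, 31, 30, 29, 25, 15.
storage unit 1: place 146 ft³, 4 ft³ left
storage unit 2: place 137 ft³, 13 ft³ left
storage unit 3: place 125 ft³, 25 ft³ left
storage unit 4: place 116 ft³, 34 ft³ left
storage unit 5: place 114 ft³, 36 ft³ left
storage unit 6: place 79 ft³, 71 ft³ left
storage unit 6: place 66 ft³, 5 ft³ left
storage unit 7: place 58 ft³, 92 ft³ left
storage unit 7: place 57 ft³, 35 ft³ left
storage unit 8: place 49 ft³, 101 ft³ left
storage unit 4: place 34 ft³, 0 ft³ left
storage unit 5: place 31 ft³, 5 ft³ left
storage unit 7: place 30 ft³, 5 ft³ left
storage unit 8: place 29 ft³, 72 ft³ left
storage unit 3: place 25 ft³, 0 ft³ left
storage unit 8: place 15 ft³, 57 ft³ left
Final storage units: [146] [137] [125,25] [116,34] [114,31] [79,66] [58,57,30] [49,29,15].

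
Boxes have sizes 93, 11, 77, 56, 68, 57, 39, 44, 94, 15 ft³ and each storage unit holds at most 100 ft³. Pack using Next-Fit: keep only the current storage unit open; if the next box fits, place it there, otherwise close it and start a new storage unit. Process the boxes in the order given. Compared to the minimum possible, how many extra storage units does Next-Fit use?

Next-Fit: [93] [11,77] [56] [68] [57,39] [44] [94] [15] → 8 storage units.
Total size 554 ft³; any packing needs at least ⌈554/100⌉ = 6 storage units.
An optimal packing achieves that bound: [94] [93] [77,15] [68,11] [57,39] [56,44] → 6 storage units.
Excess: 8 − 6 = 2.

2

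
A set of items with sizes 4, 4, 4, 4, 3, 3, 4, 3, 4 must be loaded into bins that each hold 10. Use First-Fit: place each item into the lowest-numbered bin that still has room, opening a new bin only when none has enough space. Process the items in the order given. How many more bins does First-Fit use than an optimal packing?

0

First-Fit: [4,4] [4,4] [3,3,4] [3,4] → 4 bins.
Total size 33; any packing needs at least ⌈33/10⌉ = 4 bins.
So 4 is already optimal.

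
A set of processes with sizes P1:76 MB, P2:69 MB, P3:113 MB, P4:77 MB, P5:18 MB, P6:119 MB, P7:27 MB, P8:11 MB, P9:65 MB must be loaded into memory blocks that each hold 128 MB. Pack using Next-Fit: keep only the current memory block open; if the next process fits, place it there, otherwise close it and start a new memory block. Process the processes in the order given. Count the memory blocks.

6

Put P1 (76 MB) in memory block 1; 52 MB remain.
Put P2 (69 MB) in memory block 2; 59 MB remain.
Put P3 (113 MB) in memory block 3; 15 MB remain.
Put P4 (77 MB) in memory block 4; 51 MB remain.
Put P5 (18 MB) in memory block 4; 33 MB remain.
Put P6 (119 MB) in memory block 5; 9 MB remain.
Put P7 (27 MB) in memory block 6; 101 MB remain.
Put P8 (11 MB) in memory block 6; 90 MB remain.
Put P9 (65 MB) in memory block 6; 25 MB remain.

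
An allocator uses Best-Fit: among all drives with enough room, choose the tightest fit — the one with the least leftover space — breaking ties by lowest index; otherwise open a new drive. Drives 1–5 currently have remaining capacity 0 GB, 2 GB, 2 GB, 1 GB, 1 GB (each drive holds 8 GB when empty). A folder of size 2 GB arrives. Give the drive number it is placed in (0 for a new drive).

2

Drives with room: drive 2 (2 GB), drive 3 (2 GB).
Tightest fit is drive 2 with 2 GB free.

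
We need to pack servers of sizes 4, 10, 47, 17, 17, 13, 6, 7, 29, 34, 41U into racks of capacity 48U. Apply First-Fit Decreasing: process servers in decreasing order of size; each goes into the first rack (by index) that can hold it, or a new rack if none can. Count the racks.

5

Sorted descending: 47, 41, 34, 29, 17, 17, 13, 10, 7, 6, 4.
Put 47U in rack 1; 1U remain.
Put 41U in rack 2; 7U remain.
Put 34U in rack 3; 14U remain.
Put 29U in rack 4; 19U remain.
Put 17U in rack 4; 2U remain.
Put 17U in rack 5; 31U remain.
Put 13U in rack 3; 1U remain.
Put 10U in rack 5; 21U remain.
Put 7U in rack 2; 0U remain.
Put 6U in rack 5; 15U remain.
Put 4U in rack 5; 11U remain.
Final racks: [47] [41,7] [34,13] [29,17] [17,10,6,4].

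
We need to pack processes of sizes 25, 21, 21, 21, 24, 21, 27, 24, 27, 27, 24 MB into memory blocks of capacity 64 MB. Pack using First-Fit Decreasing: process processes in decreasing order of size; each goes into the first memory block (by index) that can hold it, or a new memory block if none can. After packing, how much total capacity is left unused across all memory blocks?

58

Sorted descending: 27, 27, 27, 25, 24, 24, 24, 21, 21, 21, 21.
Put 27 MB in memory block 1; 37 MB remain.
Put 27 MB in memory block 1; 10 MB remain.
Put 27 MB in memory block 2; 37 MB remain.
Put 25 MB in memory block 2; 12 MB remain.
Put 24 MB in memory block 3; 40 MB remain.
Put 24 MB in memory block 3; 16 MB remain.
Put 24 MB in memory block 4; 40 MB remain.
Put 21 MB in memory block 4; 19 MB remain.
Put 21 MB in memory block 5; 43 MB remain.
Put 21 MB in memory block 5; 22 MB remain.
Put 21 MB in memory block 5; 1 MB remain.
5 memory blocks × 64 MB = 320 MB; used 262 MB; unused 58 MB.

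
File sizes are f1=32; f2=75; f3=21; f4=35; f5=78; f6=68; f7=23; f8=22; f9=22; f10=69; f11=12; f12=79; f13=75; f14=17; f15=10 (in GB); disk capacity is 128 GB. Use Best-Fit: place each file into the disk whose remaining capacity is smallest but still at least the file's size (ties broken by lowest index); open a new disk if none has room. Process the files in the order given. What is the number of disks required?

f1 (32 GB) → disk 1 (remaining 96 GB)
f2 (75 GB) → disk 1 (remaining 21 GB)
f3 (21 GB) → disk 1 (remaining 0 GB)
f4 (35 GB) → disk 2 (remaining 93 GB)
f5 (78 GB) → disk 2 (remaining 15 GB)
f6 (68 GB) → disk 3 (remaining 60 GB)
f7 (23 GB) → disk 3 (remaining 37 GB)
f8 (22 GB) → disk 3 (remaining 15 GB)
f9 (22 GB) → disk 4 (remaining 106 GB)
f10 (69 GB) → disk 4 (remaining 37 GB)
f11 (12 GB) → disk 2 (remaining 3 GB)
f12 (79 GB) → disk 5 (remaining 49 GB)
f13 (75 GB) → disk 6 (remaining 53 GB)
f14 (17 GB) → disk 4 (remaining 20 GB)
f15 (10 GB) → disk 3 (remaining 5 GB)
Final disks: [32,75,21] [35,78,12] [68,23,22,10] [22,69,17] [79] [75].

6 disks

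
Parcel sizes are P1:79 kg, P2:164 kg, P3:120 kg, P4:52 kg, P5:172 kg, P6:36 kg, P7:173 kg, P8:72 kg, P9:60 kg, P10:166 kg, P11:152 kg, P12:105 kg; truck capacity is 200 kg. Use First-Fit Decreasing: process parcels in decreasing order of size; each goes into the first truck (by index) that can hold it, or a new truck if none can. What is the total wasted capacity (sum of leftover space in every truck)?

249

Sorted descending: 173, 172, 166, 164, 152, 120, 105, 79, 72, 60, 52, 36.
Put 173 kg in truck 1; 27 kg remain.
Put 172 kg in truck 2; 28 kg remain.
Put 166 kg in truck 3; 34 kg remain.
Put 164 kg in truck 4; 36 kg remain.
Put 152 kg in truck 5; 48 kg remain.
Put 120 kg in truck 6; 80 kg remain.
Put 105 kg in truck 7; 95 kg remain.
Put 79 kg in truck 6; 1 kg remain.
Put 72 kg in truck 7; 23 kg remain.
Put 60 kg in truck 8; 140 kg remain.
Put 52 kg in truck 8; 88 kg remain.
Put 36 kg in truck 4; 0 kg remain.
8 trucks × 200 kg = 1600 kg; used 1351 kg; unused 249 kg.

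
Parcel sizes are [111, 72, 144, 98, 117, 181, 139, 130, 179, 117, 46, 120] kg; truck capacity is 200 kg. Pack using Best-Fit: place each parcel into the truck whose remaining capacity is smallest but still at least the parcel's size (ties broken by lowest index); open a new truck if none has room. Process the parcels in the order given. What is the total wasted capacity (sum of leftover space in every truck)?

truck 1: place 111 kg, 89 kg left
truck 1: place 72 kg, 17 kg left
truck 2: place 144 kg, 56 kg left
truck 3: place 98 kg, 102 kg left
truck 4: place 117 kg, 83 kg left
truck 5: place 181 kg, 19 kg left
truck 6: place 139 kg, 61 kg left
truck 7: place 130 kg, 70 kg left
truck 8: place 179 kg, 21 kg left
truck 9: place 117 kg, 83 kg left
truck 2: place 46 kg, 10 kg left
truck 10: place 120 kg, 80 kg left
10 trucks × 200 kg = 2000 kg; used 1454 kg; unused 546 kg.

546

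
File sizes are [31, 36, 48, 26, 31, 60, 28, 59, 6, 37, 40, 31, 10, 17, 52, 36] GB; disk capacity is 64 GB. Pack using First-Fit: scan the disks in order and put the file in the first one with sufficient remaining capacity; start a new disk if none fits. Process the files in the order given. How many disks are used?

disk 1: place 31 GB, 33 GB left
disk 2: place 36 GB, 28 GB left
disk 3: place 48 GB, 16 GB left
disk 1: place 26 GB, 7 GB left
disk 4: place 31 GB, 33 GB left
disk 5: place 60 GB, 4 GB left
disk 2: place 28 GB, 0 GB left
disk 6: place 59 GB, 5 GB left
disk 1: place 6 GB, 1 GB left
disk 7: place 37 GB, 27 GB left
disk 8: place 40 GB, 24 GB left
disk 4: place 31 GB, 2 GB left
disk 3: place 10 GB, 6 GB left
disk 7: place 17 GB, 10 GB left
disk 9: place 52 GB, 12 GB left
disk 10: place 36 GB, 28 GB left
Final disks: [31,26,6] [36,28] [48,10] [31,31] [60] [59] [37,17] [40] [52] [36].

10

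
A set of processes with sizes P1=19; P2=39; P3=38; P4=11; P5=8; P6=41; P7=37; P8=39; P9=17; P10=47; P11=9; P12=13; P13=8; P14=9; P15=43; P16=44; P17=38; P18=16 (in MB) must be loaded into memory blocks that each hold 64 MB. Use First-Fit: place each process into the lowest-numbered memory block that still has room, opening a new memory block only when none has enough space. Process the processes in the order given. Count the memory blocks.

9

P1 (19 MB) → memory block 1 (remaining 45 MB)
P2 (39 MB) → memory block 1 (remaining 6 MB)
P3 (38 MB) → memory block 2 (remaining 26 MB)
P4 (11 MB) → memory block 2 (remaining 15 MB)
P5 (8 MB) → memory block 2 (remaining 7 MB)
P6 (41 MB) → memory block 3 (remaining 23 MB)
P7 (37 MB) → memory block 4 (remaining 27 MB)
P8 (39 MB) → memory block 5 (remaining 25 MB)
P9 (17 MB) → memory block 3 (remaining 6 MB)
P10 (47 MB) → memory block 6 (remaining 17 MB)
P11 (9 MB) → memory block 4 (remaining 18 MB)
P12 (13 MB) → memory block 4 (remaining 5 MB)
P13 (8 MB) → memory block 5 (remaining 17 MB)
P14 (9 MB) → memory block 5 (remaining 8 MB)
P15 (43 MB) → memory block 7 (remaining 21 MB)
P16 (44 MB) → memory block 8 (remaining 20 MB)
P17 (38 MB) → memory block 9 (remaining 26 MB)
P18 (16 MB) → memory block 6 (remaining 1 MB)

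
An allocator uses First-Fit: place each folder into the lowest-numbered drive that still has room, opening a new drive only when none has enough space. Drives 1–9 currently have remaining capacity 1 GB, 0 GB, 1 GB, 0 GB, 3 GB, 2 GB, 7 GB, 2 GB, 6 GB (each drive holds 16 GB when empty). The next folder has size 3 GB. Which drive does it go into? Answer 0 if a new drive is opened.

5

Drives with room: drive 5 (3 GB), drive 7 (7 GB), drive 9 (6 GB).
The first with room is drive 5.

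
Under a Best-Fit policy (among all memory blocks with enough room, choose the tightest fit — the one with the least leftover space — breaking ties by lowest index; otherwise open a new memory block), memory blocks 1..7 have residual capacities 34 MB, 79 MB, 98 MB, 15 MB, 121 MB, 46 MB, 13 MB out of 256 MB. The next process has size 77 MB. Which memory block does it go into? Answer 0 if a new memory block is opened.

2

Memory blocks with room: memory block 2 (79 MB), memory block 3 (98 MB), memory block 5 (121 MB).
Tightest fit is memory block 2 with 79 MB free.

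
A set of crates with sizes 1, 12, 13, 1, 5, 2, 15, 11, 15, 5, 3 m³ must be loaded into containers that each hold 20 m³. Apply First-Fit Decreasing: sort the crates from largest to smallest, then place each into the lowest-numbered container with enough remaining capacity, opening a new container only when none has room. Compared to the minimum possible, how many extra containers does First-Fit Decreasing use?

First-Fit Decreasing: [15,5] [15,5] [13,3,2,1,1] [12] [11] → 5 containers.
Total size 83 m³; any packing needs at least ⌈83/20⌉ = 5 containers.
So 5 is already optimal.

0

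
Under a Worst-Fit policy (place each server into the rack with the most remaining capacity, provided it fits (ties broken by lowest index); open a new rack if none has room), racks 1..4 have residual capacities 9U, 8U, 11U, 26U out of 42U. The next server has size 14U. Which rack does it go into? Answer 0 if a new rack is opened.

Racks with room: rack 4 (26U).
Most room is rack 4 with 26U free.

4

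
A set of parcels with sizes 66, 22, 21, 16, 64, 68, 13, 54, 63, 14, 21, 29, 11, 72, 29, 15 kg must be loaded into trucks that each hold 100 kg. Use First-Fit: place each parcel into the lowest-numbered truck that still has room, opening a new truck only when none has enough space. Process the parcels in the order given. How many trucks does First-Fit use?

truck 1: place 66 kg, 34 kg left
truck 1: place 22 kg, 12 kg left
truck 2: place 21 kg, 79 kg left
truck 2: place 16 kg, 63 kg left
truck 3: place 64 kg, 36 kg left
truck 4: place 68 kg, 32 kg left
truck 2: place 13 kg, 50 kg left
truck 5: place 54 kg, 46 kg left
truck 6: place 63 kg, 37 kg left
truck 2: place 14 kg, 36 kg left
truck 2: place 21 kg, 15 kg left
truck 3: place 29 kg, 7 kg left
truck 1: place 11 kg, 1 kg left
truck 7: place 72 kg, 28 kg left
truck 4: place 29 kg, 3 kg left
truck 2: place 15 kg, 0 kg left
Final trucks: [66,22,11] [21,16,13,14,21,15] [64,29] [68,29] [54] [63] [72].

7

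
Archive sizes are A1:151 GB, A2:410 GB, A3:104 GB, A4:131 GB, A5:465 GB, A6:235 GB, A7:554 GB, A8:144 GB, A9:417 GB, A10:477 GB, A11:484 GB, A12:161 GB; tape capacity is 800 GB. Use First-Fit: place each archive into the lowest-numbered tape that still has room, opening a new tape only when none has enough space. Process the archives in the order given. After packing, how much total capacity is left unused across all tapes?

A1 (151 GB) → tape 1 (remaining 649 GB)
A2 (410 GB) → tape 1 (remaining 239 GB)
A3 (104 GB) → tape 1 (remaining 135 GB)
A4 (131 GB) → tape 1 (remaining 4 GB)
A5 (465 GB) → tape 2 (remaining 335 GB)
A6 (235 GB) → tape 2 (remaining 100 GB)
A7 (554 GB) → tape 3 (remaining 246 GB)
A8 (144 GB) → tape 3 (remaining 102 GB)
A9 (417 GB) → tape 4 (remaining 383 GB)
A10 (477 GB) → tape 5 (remaining 323 GB)
A11 (484 GB) → tape 6 (remaining 316 GB)
A12 (161 GB) → tape 4 (remaining 222 GB)
6 tapes × 800 GB = 4800 GB; used 3733 GB; unused 1067 GB.

1067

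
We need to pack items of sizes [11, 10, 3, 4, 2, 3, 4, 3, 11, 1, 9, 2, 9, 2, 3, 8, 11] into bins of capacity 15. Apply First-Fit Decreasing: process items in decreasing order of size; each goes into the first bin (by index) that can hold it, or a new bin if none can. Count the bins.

7

Sorted descending: 11, 11, 11, 10, 9, 9, 8, 4, 4, 3, 3, 3, 3, 2, 2, 2, 1.
Put 11 in bin 1; 4 remain.
Put 11 in bin 2; 4 remain.
Put 11 in bin 3; 4 remain.
Put 10 in bin 4; 5 remain.
Put 9 in bin 5; 6 remain.
Put 9 in bin 6; 6 remain.
Put 8 in bin 7; 7 remain.
Put 4 in bin 1; 0 remain.
Put 4 in bin 2; 0 remain.
Put 3 in bin 3; 1 remain.
Put 3 in bin 4; 2 remain.
Put 3 in bin 5; 3 remain.
Put 3 in bin 5; 0 remain.
Put 2 in bin 4; 0 remain.
Put 2 in bin 6; 4 remain.
Put 2 in bin 6; 2 remain.
Put 1 in bin 3; 0 remain.
Final bins: [11,4] [11,4] [11,3,1] [10,3,2] [9,3,3] [9,2,2] [8].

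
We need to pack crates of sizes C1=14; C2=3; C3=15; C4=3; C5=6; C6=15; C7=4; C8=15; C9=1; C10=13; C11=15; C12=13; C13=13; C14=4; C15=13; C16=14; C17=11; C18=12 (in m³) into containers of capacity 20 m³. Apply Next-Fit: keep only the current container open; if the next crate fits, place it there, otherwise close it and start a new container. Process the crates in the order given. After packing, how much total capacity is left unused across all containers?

C1 (14 m³) → container 1 (remaining 6 m³)
C2 (3 m³) → container 1 (remaining 3 m³)
C3 (15 m³) → container 2 (remaining 5 m³)
C4 (3 m³) → container 2 (remaining 2 m³)
C5 (6 m³) → container 3 (remaining 14 m³)
C6 (15 m³) → container 4 (remaining 5 m³)
C7 (4 m³) → container 4 (remaining 1 m³)
C8 (15 m³) → container 5 (remaining 5 m³)
C9 (1 m³) → container 5 (remaining 4 m³)
C10 (13 m³) → container 6 (remaining 7 m³)
C11 (15 m³) → container 7 (remaining 5 m³)
C12 (13 m³) → container 8 (remaining 7 m³)
C13 (13 m³) → container 9 (remaining 7 m³)
C14 (4 m³) → container 9 (remaining 3 m³)
C15 (13 m³) → container 10 (remaining 7 m³)
C16 (14 m³) → container 11 (remaining 6 m³)
C17 (11 m³) → container 12 (remaining 9 m³)
C18 (12 m³) → container 13 (remaining 8 m³)
13 containers × 20 m³ = 260 m³; used 184 m³; unused 76 m³.

76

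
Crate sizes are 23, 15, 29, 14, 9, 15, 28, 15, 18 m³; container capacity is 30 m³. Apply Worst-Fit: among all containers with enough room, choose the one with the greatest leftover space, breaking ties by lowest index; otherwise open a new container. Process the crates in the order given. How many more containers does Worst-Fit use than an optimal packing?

Worst-Fit: [23] [15,14] [29] [9,15] [28] [15] [18] → 7 containers.
Total size 166 m³; any packing needs at least ⌈166/30⌉ = 6 containers.
An optimal packing achieves that bound: [29] [28] [23] [18,9] [15,15] [15,14] → 6 containers.
Excess: 7 − 6 = 1.

1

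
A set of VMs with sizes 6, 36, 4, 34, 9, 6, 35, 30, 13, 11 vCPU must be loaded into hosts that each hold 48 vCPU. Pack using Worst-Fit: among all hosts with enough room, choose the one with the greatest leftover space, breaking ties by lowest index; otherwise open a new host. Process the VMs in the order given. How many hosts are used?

Put 6 vCPU in host 1; 42 vCPU remain.
Put 36 vCPU in host 1; 6 vCPU remain.
Put 4 vCPU in host 1; 2 vCPU remain.
Put 34 vCPU in host 2; 14 vCPU remain.
Put 9 vCPU in host 2; 5 vCPU remain.
Put 6 vCPU in host 3; 42 vCPU remain.
Put 35 vCPU in host 3; 7 vCPU remain.
Put 30 vCPU in host 4; 18 vCPU remain.
Put 13 vCPU in host 4; 5 vCPU remain.
Put 11 vCPU in host 5; 37 vCPU remain.

5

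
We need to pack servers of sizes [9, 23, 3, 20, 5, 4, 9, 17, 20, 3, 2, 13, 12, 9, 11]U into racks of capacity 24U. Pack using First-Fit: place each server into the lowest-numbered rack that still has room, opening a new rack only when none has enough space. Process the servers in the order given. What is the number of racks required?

Put 9U in rack 1; 15U remain.
Put 23U in rack 2; 1U remain.
Put 3U in rack 1; 12U remain.
Put 20U in rack 3; 4U remain.
Put 5U in rack 1; 7U remain.
Put 4U in rack 1; 3U remain.
Put 9U in rack 4; 15U remain.
Put 17U in rack 5; 7U remain.
Put 20U in rack 6; 4U remain.
Put 3U in rack 1; 0U remain.
Put 2U in rack 3; 2U remain.
Put 13U in rack 4; 2U remain.
Put 12U in rack 7; 12U remain.
Put 9U in rack 7; 3U remain.
Put 11U in rack 8; 13U remain.

8 racks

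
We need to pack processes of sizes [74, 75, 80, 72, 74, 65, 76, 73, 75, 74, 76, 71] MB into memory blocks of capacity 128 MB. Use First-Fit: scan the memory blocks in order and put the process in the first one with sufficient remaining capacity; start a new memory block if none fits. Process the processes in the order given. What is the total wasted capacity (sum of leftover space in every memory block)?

74 MB → memory block 1 (remaining 54 MB)
75 MB → memory block 2 (remaining 53 MB)
80 MB → memory block 3 (remaining 48 MB)
72 MB → memory block 4 (remaining 56 MB)
74 MB → memory block 5 (remaining 54 MB)
65 MB → memory block 6 (remaining 63 MB)
76 MB → memory block 7 (remaining 52 MB)
73 MB → memory block 8 (remaining 55 MB)
75 MB → memory block 9 (remaining 53 MB)
74 MB → memory block 10 (remaining 54 MB)
76 MB → memory block 11 (remaining 52 MB)
71 MB → memory block 12 (remaining 57 MB)
12 memory blocks × 128 MB = 1536 MB; used 885 MB; unused 651 MB.

651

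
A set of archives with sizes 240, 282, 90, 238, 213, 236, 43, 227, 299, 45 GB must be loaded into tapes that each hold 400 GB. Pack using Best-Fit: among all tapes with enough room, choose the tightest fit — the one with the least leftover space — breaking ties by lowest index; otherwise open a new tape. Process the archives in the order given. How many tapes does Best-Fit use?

240 GB → tape 1 (remaining 160 GB)
282 GB → tape 2 (remaining 118 GB)
90 GB → tape 2 (remaining 28 GB)
238 GB → tape 3 (remaining 162 GB)
213 GB → tape 4 (remaining 187 GB)
236 GB → tape 5 (remaining 164 GB)
43 GB → tape 1 (remaining 117 GB)
227 GB → tape 6 (remaining 173 GB)
299 GB → tape 7 (remaining 101 GB)
45 GB → tape 7 (remaining 56 GB)
Final tapes: [240,43] [282,90] [238] [213] [236] [227] [299,45].

7 tapes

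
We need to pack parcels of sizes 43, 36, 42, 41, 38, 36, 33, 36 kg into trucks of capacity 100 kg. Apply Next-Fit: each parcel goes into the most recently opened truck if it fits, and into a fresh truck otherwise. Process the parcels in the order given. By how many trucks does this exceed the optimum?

0

Next-Fit: [43,36] [42,41] [38,36] [33,36] → 4 trucks.
Total size 305 kg; any packing needs at least ⌈305/100⌉ = 4 trucks.
So 4 is already optimal.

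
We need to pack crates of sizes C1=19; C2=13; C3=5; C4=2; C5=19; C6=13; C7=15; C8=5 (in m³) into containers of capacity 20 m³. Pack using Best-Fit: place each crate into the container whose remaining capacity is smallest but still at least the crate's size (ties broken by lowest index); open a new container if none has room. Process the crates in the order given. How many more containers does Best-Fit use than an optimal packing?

0

Best-Fit: [19] [13,5,2] [19] [13] [15,5] → 5 containers.
Total size 91 m³; any packing needs at least ⌈91/20⌉ = 5 containers.
So 5 is already optimal.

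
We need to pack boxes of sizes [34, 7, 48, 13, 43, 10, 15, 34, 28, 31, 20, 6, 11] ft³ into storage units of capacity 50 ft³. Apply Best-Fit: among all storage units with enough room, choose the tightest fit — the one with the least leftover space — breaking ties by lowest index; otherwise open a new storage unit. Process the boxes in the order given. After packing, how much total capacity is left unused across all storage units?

34 ft³ → storage unit 1 (remaining 16 ft³)
7 ft³ → storage unit 1 (remaining 9 ft³)
48 ft³ → storage unit 2 (remaining 2 ft³)
13 ft³ → storage unit 3 (remaining 37 ft³)
43 ft³ → storage unit 4 (remaining 7 ft³)
10 ft³ → storage unit 3 (remaining 27 ft³)
15 ft³ → storage unit 3 (remaining 12 ft³)
34 ft³ → storage unit 5 (remaining 16 ft³)
28 ft³ → storage unit 6 (remaining 22 ft³)
31 ft³ → storage unit 7 (remaining 19 ft³)
20 ft³ → storage unit 6 (remaining 2 ft³)
6 ft³ → storage unit 4 (remaining 1 ft³)
11 ft³ → storage unit 3 (remaining 1 ft³)
7 storage units × 50 ft³ = 350 ft³; used 300 ft³; unused 50 ft³.

50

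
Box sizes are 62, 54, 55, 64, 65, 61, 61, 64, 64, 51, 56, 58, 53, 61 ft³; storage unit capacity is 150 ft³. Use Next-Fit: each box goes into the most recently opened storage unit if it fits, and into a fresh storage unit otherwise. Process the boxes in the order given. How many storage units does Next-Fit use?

62 ft³ → storage unit 1 (remaining 88 ft³)
54 ft³ → storage unit 1 (remaining 34 ft³)
55 ft³ → storage unit 2 (remaining 95 ft³)
64 ft³ → storage unit 2 (remaining 31 ft³)
65 ft³ → storage unit 3 (remaining 85 ft³)
61 ft³ → storage unit 3 (remaining 24 ft³)
61 ft³ → storage unit 4 (remaining 89 ft³)
64 ft³ → storage unit 4 (remaining 25 ft³)
64 ft³ → storage unit 5 (remaining 86 ft³)
51 ft³ → storage unit 5 (remaining 35 ft³)
56 ft³ → storage unit 6 (remaining 94 ft³)
58 ft³ → storage unit 6 (remaining 36 ft³)
53 ft³ → storage unit 7 (remaining 97 ft³)
61 ft³ → storage unit 7 (remaining 36 ft³)

7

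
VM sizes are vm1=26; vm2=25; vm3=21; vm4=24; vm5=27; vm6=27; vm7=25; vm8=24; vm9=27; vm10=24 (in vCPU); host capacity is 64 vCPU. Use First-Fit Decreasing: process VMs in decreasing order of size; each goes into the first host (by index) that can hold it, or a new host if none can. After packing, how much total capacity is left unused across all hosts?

70

Sorted descending: 27, 27, 27, 26, 25, 25, 24, 24, 24, 21.
Put 27 vCPU in host 1; 37 vCPU remain.
Put 27 vCPU in host 1; 10 vCPU remain.
Put 27 vCPU in host 2; 37 vCPU remain.
Put 26 vCPU in host 2; 11 vCPU remain.
Put 25 vCPU in host 3; 39 vCPU remain.
Put 25 vCPU in host 3; 14 vCPU remain.
Put 24 vCPU in host 4; 40 vCPU remain.
Put 24 vCPU in host 4; 16 vCPU remain.
Put 24 vCPU in host 5; 40 vCPU remain.
Put 21 vCPU in host 5; 19 vCPU remain.
5 hosts × 64 vCPU = 320 vCPU; used 250 vCPU; unused 70 vCPU.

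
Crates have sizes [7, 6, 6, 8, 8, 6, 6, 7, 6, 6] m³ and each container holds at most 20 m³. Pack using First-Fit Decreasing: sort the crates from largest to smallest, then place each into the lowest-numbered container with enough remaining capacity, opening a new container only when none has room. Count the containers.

Sorted descending: 8, 8, 7, 7, 6, 6, 6, 6, 6, 6.
container 1: place 8 m³, 12 m³ left
container 1: place 8 m³, 4 m³ left
container 2: place 7 m³, 13 m³ left
container 2: place 7 m³, 6 m³ left
container 2: place 6 m³, 0 m³ left
container 3: place 6 m³, 14 m³ left
container 3: place 6 m³, 8 m³ left
container 3: place 6 m³, 2 m³ left
container 4: place 6 m³, 14 m³ left
container 4: place 6 m³, 8 m³ left

4 containers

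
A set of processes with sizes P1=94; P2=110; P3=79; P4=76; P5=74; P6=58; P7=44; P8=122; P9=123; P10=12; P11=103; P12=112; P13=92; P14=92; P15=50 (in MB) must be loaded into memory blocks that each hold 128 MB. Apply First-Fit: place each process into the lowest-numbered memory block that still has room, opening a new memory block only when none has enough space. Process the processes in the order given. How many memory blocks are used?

12

P1 (94 MB) → memory block 1 (remaining 34 MB)
P2 (110 MB) → memory block 2 (remaining 18 MB)
P3 (79 MB) → memory block 3 (remaining 49 MB)
P4 (76 MB) → memory block 4 (remaining 52 MB)
P5 (74 MB) → memory block 5 (remaining 54 MB)
P6 (58 MB) → memory block 6 (remaining 70 MB)
P7 (44 MB) → memory block 3 (remaining 5 MB)
P8 (122 MB) → memory block 7 (remaining 6 MB)
P9 (123 MB) → memory block 8 (remaining 5 MB)
P10 (12 MB) → memory block 1 (remaining 22 MB)
P11 (103 MB) → memory block 9 (remaining 25 MB)
P12 (112 MB) → memory block 10 (remaining 16 MB)
P13 (92 MB) → memory block 11 (remaining 36 MB)
P14 (92 MB) → memory block 12 (remaining 36 MB)
P15 (50 MB) → memory block 4 (remaining 2 MB)
Final memory blocks: [94,12] [110] [79,44] [76,50] [74] [58] [122] [123] [103] [112] [92] [92].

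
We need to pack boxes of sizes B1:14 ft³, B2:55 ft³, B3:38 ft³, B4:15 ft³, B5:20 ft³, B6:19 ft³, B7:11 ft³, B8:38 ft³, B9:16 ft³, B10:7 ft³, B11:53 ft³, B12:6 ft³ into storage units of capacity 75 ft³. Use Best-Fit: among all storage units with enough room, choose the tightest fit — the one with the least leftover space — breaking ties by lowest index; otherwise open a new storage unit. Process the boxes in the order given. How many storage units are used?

storage unit 1: place B1 (14 ft³), 61 ft³ left
storage unit 1: place B2 (55 ft³), 6 ft³ left
storage unit 2: place B3 (38 ft³), 37 ft³ left
storage unit 2: place B4 (15 ft³), 22 ft³ left
storage unit 2: place B5 (20 ft³), 2 ft³ left
storage unit 3: place B6 (19 ft³), 56 ft³ left
storage unit 3: place B7 (11 ft³), 45 ft³ left
storage unit 3: place B8 (38 ft³), 7 ft³ left
storage unit 4: place B9 (16 ft³), 59 ft³ left
storage unit 3: place B10 (7 ft³), 0 ft³ left
storage unit 4: place B11 (53 ft³), 6 ft³ left
storage unit 1: place B12 (6 ft³), 0 ft³ left
Final storage units: [14,55,6] [38,15,20] [19,11,38,7] [16,53].

4 storage units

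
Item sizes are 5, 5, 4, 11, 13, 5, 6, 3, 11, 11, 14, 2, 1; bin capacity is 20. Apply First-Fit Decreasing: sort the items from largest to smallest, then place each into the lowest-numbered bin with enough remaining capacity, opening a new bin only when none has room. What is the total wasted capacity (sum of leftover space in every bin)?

Sorted descending: 14, 13, 11, 11, 11, 6, 5, 5, 5, 4, 3, 2, 1.
14 → bin 1 (remaining 6)
13 → bin 2 (remaining 7)
11 → bin 3 (remaining 9)
11 → bin 4 (remaining 9)
11 → bin 5 (remaining 9)
6 → bin 1 (remaining 0)
5 → bin 2 (remaining 2)
5 → bin 3 (remaining 4)
5 → bin 4 (remaining 4)
4 → bin 3 (remaining 0)
3 → bin 4 (remaining 1)
2 → bin 2 (remaining 0)
1 → bin 4 (remaining 0)
5 bins × 20 = 100; used 91; unused 9.

9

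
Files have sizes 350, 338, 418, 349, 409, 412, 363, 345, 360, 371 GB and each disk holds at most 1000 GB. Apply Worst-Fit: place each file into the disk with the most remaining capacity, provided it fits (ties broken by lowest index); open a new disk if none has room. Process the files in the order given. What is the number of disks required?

5

Put 350 GB in disk 1; 650 GB remain.
Put 338 GB in disk 1; 312 GB remain.
Put 418 GB in disk 2; 582 GB remain.
Put 349 GB in disk 2; 233 GB remain.
Put 409 GB in disk 3; 591 GB remain.
Put 412 GB in disk 3; 179 GB remain.
Put 363 GB in disk 4; 637 GB remain.
Put 345 GB in disk 4; 292 GB remain.
Put 360 GB in disk 5; 640 GB remain.
Put 371 GB in disk 5; 269 GB remain.
Final disks: [350,338] [418,349] [409,412] [363,345] [360,371].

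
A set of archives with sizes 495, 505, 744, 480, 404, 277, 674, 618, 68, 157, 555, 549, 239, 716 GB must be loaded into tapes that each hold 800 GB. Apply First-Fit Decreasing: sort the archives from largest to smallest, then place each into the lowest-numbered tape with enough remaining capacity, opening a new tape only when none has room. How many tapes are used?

Sorted descending: 744, 716, 674, 618, 555, 549, 505, 495, 480, 404, 277, 239, 157, 68.
tape 1: place 744 GB, 56 GB left
tape 2: place 716 GB, 84 GB left
tape 3: place 674 GB, 126 GB left
tape 4: place 618 GB, 182 GB left
tape 5: place 555 GB, 245 GB left
tape 6: place 549 GB, 251 GB left
tape 7: place 505 GB, 295 GB left
tape 8: place 495 GB, 305 GB left
tape 9: place 480 GB, 320 GB left
tape 10: place 404 GB, 396 GB left
tape 7: place 277 GB, 18 GB left
tape 5: place 239 GB, 6 GB left
tape 4: place 157 GB, 25 GB left
tape 2: place 68 GB, 16 GB left
Final tapes: [744] [716,68] [674] [618,157] [555,239] [549] [505,277] [495] [480] [404].

10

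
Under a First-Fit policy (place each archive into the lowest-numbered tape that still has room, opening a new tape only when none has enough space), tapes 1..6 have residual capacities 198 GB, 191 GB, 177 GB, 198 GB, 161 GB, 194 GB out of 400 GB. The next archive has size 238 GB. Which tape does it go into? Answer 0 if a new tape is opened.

No tape has ≥ 238 GB free, so a new tape is opened.

0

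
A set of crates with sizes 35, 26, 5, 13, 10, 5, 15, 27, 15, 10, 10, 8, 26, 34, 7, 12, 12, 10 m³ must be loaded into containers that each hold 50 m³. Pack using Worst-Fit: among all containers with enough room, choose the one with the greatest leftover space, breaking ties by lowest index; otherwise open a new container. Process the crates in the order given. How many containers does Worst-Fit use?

container 1: place 35 m³, 15 m³ left
container 2: place 26 m³, 24 m³ left
container 2: place 5 m³, 19 m³ left
container 2: place 13 m³, 6 m³ left
container 1: place 10 m³, 5 m³ left
container 2: place 5 m³, 1 m³ left
container 3: place 15 m³, 35 m³ left
container 3: place 27 m³, 8 m³ left
container 4: place 15 m³, 35 m³ left
container 4: place 10 m³, 25 m³ left
container 4: place 10 m³, 15 m³ left
container 4: place 8 m³, 7 m³ left
container 5: place 26 m³, 24 m³ left
container 6: place 34 m³, 16 m³ left
container 5: place 7 m³, 17 m³ left
container 5: place 12 m³, 5 m³ left
container 6: place 12 m³, 4 m³ left
container 7: place 10 m³, 40 m³ left

7 containers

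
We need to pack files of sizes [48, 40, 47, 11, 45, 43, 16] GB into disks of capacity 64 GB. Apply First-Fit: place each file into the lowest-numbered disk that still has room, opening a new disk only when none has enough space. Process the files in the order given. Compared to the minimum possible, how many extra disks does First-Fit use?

First-Fit: [48,11] [40,16] [47] [45] [43] → 5 disks.
5 files exceed 32 GB (half the capacity), and no two of those can share a disk, so at least 5 disks are needed.
So 5 is already optimal.

0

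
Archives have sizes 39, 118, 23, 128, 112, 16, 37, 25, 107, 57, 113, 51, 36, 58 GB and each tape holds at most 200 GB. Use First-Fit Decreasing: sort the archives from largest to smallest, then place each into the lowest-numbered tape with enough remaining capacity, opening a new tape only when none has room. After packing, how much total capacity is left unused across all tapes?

Sorted descending: 128, 118, 113, 112, 107, 58, 57, 51, 39, 37, 36, 25, 23, 16.
Put 128 GB in tape 1; 72 GB remain.
Put 118 GB in tape 2; 82 GB remain.
Put 113 GB in tape 3; 87 GB remain.
Put 112 GB in tape 4; 88 GB remain.
Put 107 GB in tape 5; 93 GB remain.
Put 58 GB in tape 1; 14 GB remain.
Put 57 GB in tape 2; 25 GB remain.
Put 51 GB in tape 3; 36 GB remain.
Put 39 GB in tape 4; 49 GB remain.
Put 37 GB in tape 4; 12 GB remain.
Put 36 GB in tape 3; 0 GB remain.
Put 25 GB in tape 2; 0 GB remain.
Put 23 GB in tape 5; 70 GB remain.
Put 16 GB in tape 5; 54 GB remain.
5 tapes × 200 GB = 1000 GB; used 920 GB; unused 80 GB.

80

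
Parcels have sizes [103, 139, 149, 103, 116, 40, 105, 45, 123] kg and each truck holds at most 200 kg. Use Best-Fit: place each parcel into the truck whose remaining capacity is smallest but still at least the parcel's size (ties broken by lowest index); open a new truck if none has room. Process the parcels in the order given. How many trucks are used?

Put 103 kg in truck 1; 97 kg remain.
Put 139 kg in truck 2; 61 kg remain.
Put 149 kg in truck 3; 51 kg remain.
Put 103 kg in truck 4; 97 kg remain.
Put 116 kg in truck 5; 84 kg remain.
Put 40 kg in truck 3; 11 kg remain.
Put 105 kg in truck 6; 95 kg remain.
Put 45 kg in truck 2; 16 kg remain.
Put 123 kg in truck 7; 77 kg remain.
Final trucks: [103] [139,45] [149,40] [103] [116] [105] [123].

7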